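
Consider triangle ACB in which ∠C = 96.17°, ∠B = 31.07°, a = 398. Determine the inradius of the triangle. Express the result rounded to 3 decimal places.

The third angle is ∠A = 180° − ∠C − ∠B = 52.76°.
Law of sines: c = a·sin C/sin A ≈ 497.04.
Law of sines: b = a·sin B/sin A ≈ 258.01.
Area = ½·a·c·sin B ≈ 51046.
Semiperimeter s = (398+497.04+258.01)/2 = 576.52.
Inradius = area/s = 51046/576.52 ≈ 88.541.

r ≈ 88.541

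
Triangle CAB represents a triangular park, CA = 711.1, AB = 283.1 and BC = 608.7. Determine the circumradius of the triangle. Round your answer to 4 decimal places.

R ≈ 360.1661

By the law of cosines, cos C = (BC² + CA² − AB²) / (2·BC·CA) ≈ 0.91953, so ∠C ≈ 23.14°.
Circumradius = AB/(2 sin C) ≈ 360.17.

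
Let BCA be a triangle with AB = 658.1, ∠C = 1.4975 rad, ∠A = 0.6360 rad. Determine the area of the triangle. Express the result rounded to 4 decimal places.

The third angle is ∠B = π − ∠C − ∠A = 1.0081 rad.
Law of sines: CA = AB·sin B/sin C ≈ 558.13.
Law of sines: BC = AB·sin A/sin C ≈ 391.95.
Area = ½·AB·CA·sin A ≈ 1.0909e+05.

area ≈ 109086.4339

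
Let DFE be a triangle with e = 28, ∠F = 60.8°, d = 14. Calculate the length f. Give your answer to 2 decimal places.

24.44

By the law of cosines, f² = e² + d² − 2·e·d·cos F = 597.52, so f ≈ 24.444.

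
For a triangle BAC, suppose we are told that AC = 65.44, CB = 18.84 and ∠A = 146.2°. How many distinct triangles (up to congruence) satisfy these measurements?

AC·sin A = 65.44·sin(146.2°) ≈ 36.4.
Since ∠A is not acute, a triangle exists only if CB > AC; here CB ≤ AC, so there is no triangle.

0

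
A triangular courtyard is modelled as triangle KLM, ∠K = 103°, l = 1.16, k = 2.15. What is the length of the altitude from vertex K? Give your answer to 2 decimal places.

Law of sines: sin L = l·sin K/k ≈ 0.52571.
Since k ≥ l, only the acute value applies: ∠L ≈ 31.72°.
Then ∠M = 180° − ∠K − ∠L ≈ 45.28°.
Law of sines gives m = k·sin M/sin K ≈ 1.568.
Area = ½·k·l·sin M ≈ 0.88612.
The altitude from K has length 2·area/k ≈ 0.8243.

h_K ≈ 0.82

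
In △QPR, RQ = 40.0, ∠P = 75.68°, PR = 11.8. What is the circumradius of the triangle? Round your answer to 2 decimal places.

Law of sines: sin Q = PR·sin P/RQ ≈ 0.28583.
Since RQ ≥ PR, only the acute value applies: ∠Q ≈ 16.61°.
Then ∠R = 180° − ∠P − ∠Q ≈ 87.71°.
Law of sines gives QP = RQ·sin R/sin P ≈ 41.25.
Circumradius = RQ/(2 sin P) ≈ 20.641.

20.64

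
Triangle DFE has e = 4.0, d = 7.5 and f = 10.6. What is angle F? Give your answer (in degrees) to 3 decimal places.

By the law of cosines, cos F = (e² + d² − f²) / (2·e·d) ≈ -0.66850, so ∠F ≈ 131.95°.

∠F ≈ 131.951°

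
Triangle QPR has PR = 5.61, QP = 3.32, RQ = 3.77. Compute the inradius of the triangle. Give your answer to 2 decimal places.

Semiperimeter s = (5.61 + 3.77 + 3.32)/2 = 6.35.
Heron's formula: area = √(6.35·0.74·2.58·3.03) ≈ 6.0609.
Inradius = area/s = 6.0609/6.35 ≈ 0.95447.

0.95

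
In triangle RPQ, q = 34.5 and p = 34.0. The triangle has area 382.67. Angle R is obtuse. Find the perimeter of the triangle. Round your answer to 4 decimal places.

perimeter ≈ 132.7191

From area = ½·p·q·sin R, we get sin R = 2·area/(p·q) ≈ 0.65246.
Taking the obtuse solution, ∠R ≈ 139.27°.
Law of cosines then gives r ≈ 64.219.
Perimeter = 64.219 + 34 + 34.5 = 132.72.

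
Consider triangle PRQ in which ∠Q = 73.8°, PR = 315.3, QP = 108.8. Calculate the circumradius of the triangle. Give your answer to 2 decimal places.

164.17

Law of sines: sin R = QP·sin Q/PR ≈ 0.33137.
Since PR ≥ QP, only the acute value applies: ∠R ≈ 19.35°.
Then ∠P = 180° − ∠Q − ∠R ≈ 86.85°.
Law of sines gives RQ = PR·sin P/sin Q ≈ 327.84.
Circumradius = PR/(2 sin Q) ≈ 164.17.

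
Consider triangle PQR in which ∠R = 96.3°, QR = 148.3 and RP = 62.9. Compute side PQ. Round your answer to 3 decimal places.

By the law of cosines, PQ² = QR² + RP² − 2·QR·RP·cos R = 27997, so PQ ≈ 167.32.

167.322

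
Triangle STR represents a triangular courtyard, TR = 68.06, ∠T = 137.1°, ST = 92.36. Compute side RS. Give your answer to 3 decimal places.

149.573

By the law of cosines, RS² = ST² + TR² − 2·ST·TR·cos T = 22372, so RS ≈ 149.57.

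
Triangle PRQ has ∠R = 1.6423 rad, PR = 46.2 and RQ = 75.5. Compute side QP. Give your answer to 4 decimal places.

91.2858

By the law of cosines, QP² = PR² + RQ² − 2·PR·RQ·cos R = 8333.1, so QP ≈ 91.286.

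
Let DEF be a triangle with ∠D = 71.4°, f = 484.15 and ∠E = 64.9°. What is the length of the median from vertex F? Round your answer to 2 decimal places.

The third angle is ∠F = 180° − ∠D − ∠E = 43.70°.
Law of sines: d = f·sin D/sin F ≈ 664.17.
Law of sines: e = f·sin E/sin F ≈ 634.6.
Median from F: ½√(2·d² + 2·e² − f²) ≈ 602.76.

m_F ≈ 602.76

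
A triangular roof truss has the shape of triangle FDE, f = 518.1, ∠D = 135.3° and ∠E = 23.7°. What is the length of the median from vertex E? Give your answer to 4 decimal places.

m_E ≈ 752.8935

The third angle is ∠F = 180° − ∠D − ∠E = 21.00°.
Law of sines: d = f·sin D/sin F ≈ 1016.9.
Law of sines: e = f·sin E/sin F ≈ 581.1.
Median from E: ½√(2·f² + 2·d² − e²) ≈ 752.89.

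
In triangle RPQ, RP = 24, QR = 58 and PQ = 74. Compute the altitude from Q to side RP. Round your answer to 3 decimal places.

48.374

Semiperimeter s = (74 + 58 + 24)/2 = 78.
Heron's formula: area = √(78·4·20·54) ≈ 580.48.
The altitude from Q has length 2·area/RP ≈ 48.374.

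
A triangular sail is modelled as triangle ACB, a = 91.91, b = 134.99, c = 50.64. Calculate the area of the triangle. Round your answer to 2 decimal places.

Semiperimeter s = (91.91 + 50.64 + 134.99)/2 = 138.77.
Heron's formula: area = √(138.77·46.86·88.13·3.78) ≈ 1471.8.

area ≈ 1471.83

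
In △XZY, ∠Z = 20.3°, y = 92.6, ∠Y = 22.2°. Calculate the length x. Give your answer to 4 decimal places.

The third angle is ∠X = 180° − ∠Z − ∠Y = 137.50°.
Law of sines: x = y·sin X/sin Y ≈ 165.57.

165.5715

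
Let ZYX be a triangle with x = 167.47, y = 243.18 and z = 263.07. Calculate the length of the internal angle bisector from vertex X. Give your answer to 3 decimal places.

By the law of cosines, cos X = (z² + y² − x²) / (2·z·y) ≈ 0.78389, so ∠X ≈ 38.38°.
The bisector from X has length 2·z·y·cos(∠X/2)/(z+y) ≈ 238.69.

238.689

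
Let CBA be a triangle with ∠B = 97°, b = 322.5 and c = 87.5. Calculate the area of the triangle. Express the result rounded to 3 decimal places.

area ≈ 13023.803

Law of sines: sin C = c·sin B/b ≈ 0.26930.
Since b ≥ c, only the acute value applies: ∠C ≈ 15.62°.
Then ∠A = 180° − ∠B − ∠C ≈ 67.38°.
Law of sines gives a = b·sin A/sin B ≈ 299.92.
Area = ½·b·c·sin A ≈ 13024.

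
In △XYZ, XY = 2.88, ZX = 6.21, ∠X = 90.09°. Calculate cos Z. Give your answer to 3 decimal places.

cos Z ≈ 0.907

By the law of cosines, YZ² = ZX² + XY² − 2·ZX·XY·cos X = 46.915, so YZ ≈ 6.8494.
Law of cosines again: cos Z = (YZ² + ZX² − XY²)/(2·YZ·ZX) ≈ 0.90731, so ∠Z ≈ 24.86°.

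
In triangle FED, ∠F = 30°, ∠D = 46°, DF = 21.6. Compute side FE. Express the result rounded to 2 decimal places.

The third angle is ∠E = 180° − ∠D − ∠F = 104.00°.
Law of sines: FE = DF·sin D/sin E ≈ 16.013.

16.01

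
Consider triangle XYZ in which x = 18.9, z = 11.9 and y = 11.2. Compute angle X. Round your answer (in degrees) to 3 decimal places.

∠X ≈ 109.769°

By the law of cosines, cos X = (y² + z² − x²) / (2·y·z) ≈ -0.33824, so ∠X ≈ 109.77°.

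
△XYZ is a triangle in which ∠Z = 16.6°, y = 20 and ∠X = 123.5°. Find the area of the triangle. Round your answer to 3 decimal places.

The third angle is ∠Y = 180° − ∠Z − ∠X = 39.90°.
Law of sines: x = y·sin X/sin Y ≈ 26.
Law of sines: z = y·sin Z/sin Y ≈ 8.9076.
Area = ½·y·x·sin Z ≈ 74.279.

area ≈ 74.279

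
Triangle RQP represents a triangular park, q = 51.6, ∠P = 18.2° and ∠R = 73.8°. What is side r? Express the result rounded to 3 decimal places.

The third angle is ∠Q = 180° − ∠P − ∠R = 88.00°.
Law of sines: r = q·sin R/sin Q ≈ 49.581.

49.581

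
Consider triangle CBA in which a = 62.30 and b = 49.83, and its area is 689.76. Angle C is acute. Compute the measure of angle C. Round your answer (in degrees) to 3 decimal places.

26.383

From area = ½·b·a·sin C, we get sin C = 2·area/(b·a) ≈ 0.44437.
Taking the acute solution, ∠C ≈ 26.38°.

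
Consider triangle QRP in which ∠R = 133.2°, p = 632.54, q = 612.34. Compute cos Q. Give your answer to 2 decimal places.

By the law of cosines, r² = p² + q² − 2·p·q·cos R = 1.3054e+06, so r ≈ 1142.5.
Law of cosines again: cos Q = (r² + p² − q²)/(2·r·p) ≈ 0.92052, so ∠Q ≈ 23.00°.

0.92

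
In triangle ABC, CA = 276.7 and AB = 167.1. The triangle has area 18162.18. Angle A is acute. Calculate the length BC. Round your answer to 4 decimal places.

217.4196

From area = ½·CA·AB·sin A, we get sin A = 2·area/(CA·AB) ≈ 0.78562.
Taking the acute solution, ∠A ≈ 51.78°.
Law of cosines then gives BC ≈ 217.42.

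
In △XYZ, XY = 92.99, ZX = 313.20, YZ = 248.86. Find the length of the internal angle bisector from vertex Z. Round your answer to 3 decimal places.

t_Z ≈ 275.335

By the law of cosines, cos Z = (YZ² + ZX² − XY²) / (2·YZ·ZX) ≈ 0.97108, so ∠Z ≈ 0.2411 rad.
The bisector from Z has length 2·YZ·ZX·cos(∠Z/2)/(YZ+ZX) ≈ 275.34.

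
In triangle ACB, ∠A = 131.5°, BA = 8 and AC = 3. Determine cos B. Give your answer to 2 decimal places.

cos B ≈ 0.98

By the law of cosines, CB² = BA² + AC² − 2·BA·AC·cos A = 104.81, so CB ≈ 10.237.
Law of cosines again: cos B = (CB² + BA² − AC²)/(2·CB·BA) ≈ 0.97562, so ∠B ≈ 12.68°.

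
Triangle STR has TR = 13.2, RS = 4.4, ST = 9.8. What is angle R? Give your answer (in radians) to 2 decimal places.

0.57

By the law of cosines, cos R = (TR² + RS² − ST²) / (2·TR·RS) ≈ 0.83988, so ∠R ≈ 0.5737 rad.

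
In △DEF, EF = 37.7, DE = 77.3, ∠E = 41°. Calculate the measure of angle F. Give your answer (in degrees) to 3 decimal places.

By the law of cosines, FD² = DE² + EF² − 2·DE·EF·cos E = 2997.8, so FD ≈ 54.752.
Law of cosines again: cos F = (EF² + FD² − DE²)/(2·EF·FD) ≈ -0.37695, so ∠F ≈ 112.15°.

112.145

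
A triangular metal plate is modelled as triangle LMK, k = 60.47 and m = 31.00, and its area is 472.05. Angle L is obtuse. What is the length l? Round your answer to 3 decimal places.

88.637

From area = ½·m·k·sin L, we get sin L = 2·area/(m·k) ≈ 0.50364.
Taking the obtuse solution, ∠L ≈ 149.76°.
Law of cosines then gives l ≈ 88.637.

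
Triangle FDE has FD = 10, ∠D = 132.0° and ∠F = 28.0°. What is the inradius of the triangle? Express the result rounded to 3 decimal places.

2.244

The third angle is ∠E = 180° − ∠F − ∠D = 20.00°.
Law of sines: DE = FD·sin F/sin E ≈ 13.726.
Law of sines: EF = FD·sin D/sin E ≈ 21.728.
Area = ½·FD·DE·sin D ≈ 51.004.
Semiperimeter s = (13.726+21.728+10)/2 = 22.727.
Inradius = area/s = 51.004/22.727 ≈ 2.2442.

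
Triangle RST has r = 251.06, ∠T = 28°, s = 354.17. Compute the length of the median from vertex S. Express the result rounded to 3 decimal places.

126.017

By the law of cosines, t² = r² + s² − 2·r·s·cos T = 31448, so t ≈ 177.34.
Median from S: ½√(2·t² + 2·r² − s²) ≈ 126.02.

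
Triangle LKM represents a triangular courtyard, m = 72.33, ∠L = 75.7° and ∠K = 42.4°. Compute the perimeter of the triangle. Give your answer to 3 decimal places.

The third angle is ∠M = 180° − ∠L − ∠K = 61.90°.
Law of sines: l = m·sin L/sin M ≈ 79.454.
Law of sines: k = m·sin K/sin M ≈ 55.289.
Semiperimeter s = (79.454+55.289+72.33)/2 = 103.54.
Perimeter = 79.454 + 55.289 + 72.33 = 207.07.

perimeter ≈ 207.074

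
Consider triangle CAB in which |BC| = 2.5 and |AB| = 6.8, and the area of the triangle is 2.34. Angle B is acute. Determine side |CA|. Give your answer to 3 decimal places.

From area = ½·|AB|·|BC|·sin B, we get sin B = 2·area/(|AB|·|BC|) ≈ 0.27529.
Taking the acute solution, ∠B ≈ 15.98°.
Law of cosines then gives |CA| ≈ 4.4501.

4.450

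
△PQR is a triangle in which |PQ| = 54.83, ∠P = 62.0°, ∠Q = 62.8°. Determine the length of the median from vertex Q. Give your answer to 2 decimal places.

48.57

The third angle is ∠R = 180° − ∠P − ∠Q = 55.20°.
Law of sines: |QR| = |PQ|·sin P/sin R ≈ 58.956.
Law of sines: |RP| = |PQ|·sin Q/sin R ≈ 59.388.
Median from Q: ½√(2·|PQ|² + 2·|QR|² − |RP|²) ≈ 48.573.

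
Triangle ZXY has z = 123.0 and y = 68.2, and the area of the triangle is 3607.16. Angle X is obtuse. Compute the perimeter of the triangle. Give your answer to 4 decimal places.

perimeter ≈ 359.5482

From area = ½·y·z·sin X, we get sin X = 2·area/(y·z) ≈ 0.86001.
Taking the obtuse solution, ∠X ≈ 120.68°.
Law of cosines then gives x ≈ 168.35.
Perimeter = 123 + 168.35 + 68.2 = 359.55.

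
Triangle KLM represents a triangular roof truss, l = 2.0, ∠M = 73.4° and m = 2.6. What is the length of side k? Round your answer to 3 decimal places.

Law of sines: sin L = l·sin M/m ≈ 0.73717.
Since m ≥ l, only the acute value applies: ∠L ≈ 47.49°.
Then ∠K = 180° − ∠M − ∠L ≈ 59.11°.
Law of sines gives k = m·sin K/sin M ≈ 2.3282.

2.328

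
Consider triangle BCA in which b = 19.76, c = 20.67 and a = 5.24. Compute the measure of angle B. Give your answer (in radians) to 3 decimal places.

1.270

By the law of cosines, cos B = (c² + a² − b²) / (2·c·a) ≈ 0.29660, so ∠B ≈ 1.270 rad.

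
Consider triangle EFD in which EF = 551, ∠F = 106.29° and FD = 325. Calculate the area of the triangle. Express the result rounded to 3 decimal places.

area ≈ 85942.951

Area = ½·EF·FD·sin F ≈ 85943.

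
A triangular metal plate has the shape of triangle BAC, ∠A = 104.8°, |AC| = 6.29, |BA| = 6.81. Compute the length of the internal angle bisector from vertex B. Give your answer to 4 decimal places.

By the law of cosines, |CB|² = |BA|² + |AC|² − 2·|BA|·|AC|·cos A = 107.82, so |CB| ≈ 10.384.
Law of cosines again: cos B = (|CB|² + |BA|² − |AC|²)/(2·|CB|·|BA|) ≈ 0.81056, so ∠B ≈ 35.85°.
The bisector from B has length 2·|CB|·|BA|·cos(∠B/2)/(|CB|+|BA|) ≈ 7.8263.

7.8263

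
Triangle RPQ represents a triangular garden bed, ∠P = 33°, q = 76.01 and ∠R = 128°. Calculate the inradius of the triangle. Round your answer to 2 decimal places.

The third angle is ∠Q = 180° − ∠R − ∠P = 19.00°.
Law of sines: r = q·sin R/sin Q ≈ 183.98.
Law of sines: p = q·sin P/sin Q ≈ 127.16.
Area = ½·q·r·sin P ≈ 3808.1.
Semiperimeter s = (183.98+127.16+76.01)/2 = 193.57.
Inradius = area/s = 3808.1/193.57 ≈ 19.673.

19.67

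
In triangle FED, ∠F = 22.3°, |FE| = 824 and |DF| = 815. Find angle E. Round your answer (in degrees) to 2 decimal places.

By the law of cosines, |ED|² = |DF|² + |FE|² − 2·|DF|·|FE|·cos F = 1.0053e+05, so |ED| ≈ 317.07.
Law of cosines again: cos E = (|FE|² + |ED|² − |DF|²)/(2·|FE|·|ED|) ≈ 0.22063, so ∠E ≈ 77.25°.

∠E ≈ 77.25°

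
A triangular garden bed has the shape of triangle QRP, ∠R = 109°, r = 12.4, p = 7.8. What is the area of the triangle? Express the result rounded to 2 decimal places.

Law of sines: sin P = p·sin R/r ≈ 0.59476.
Since r ≥ p, only the acute value applies: ∠P ≈ 36.50°.
Then ∠Q = 180° − ∠R − ∠P ≈ 34.50°.
Law of sines gives q = r·sin Q/sin R ≈ 7.429.
Area = ½·r·p·sin Q ≈ 27.394.

27.39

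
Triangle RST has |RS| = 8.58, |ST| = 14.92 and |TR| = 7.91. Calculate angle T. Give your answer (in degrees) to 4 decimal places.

26.3238

By the law of cosines, cos T = (|ST|² + |TR|² − |RS|²) / (2·|ST|·|TR|) ≈ 0.89630, so ∠T ≈ 26.32°.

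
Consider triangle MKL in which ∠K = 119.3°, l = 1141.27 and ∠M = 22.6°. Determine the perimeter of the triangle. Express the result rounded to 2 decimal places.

perimeter ≈ 3465.04

The third angle is ∠L = 180° − ∠M − ∠K = 38.10°.
Law of sines: m = l·sin M/sin L ≈ 710.79.
Law of sines: k = l·sin K/sin L ≈ 1613.
Semiperimeter s = (710.79+1613+1141.3)/2 = 1732.5.
Perimeter = 710.79 + 1613 + 1141.3 = 3465.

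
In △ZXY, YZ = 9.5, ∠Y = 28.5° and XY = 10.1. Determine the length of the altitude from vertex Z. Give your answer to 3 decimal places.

h_Z ≈ 4.533

By the law of cosines, ZX² = XY² + YZ² − 2·XY·YZ·cos Y = 23.615, so ZX ≈ 4.8595.
Area = ½·XY·YZ·sin Y ≈ 22.892.
The altitude from Z has length 2·area/XY ≈ 4.533.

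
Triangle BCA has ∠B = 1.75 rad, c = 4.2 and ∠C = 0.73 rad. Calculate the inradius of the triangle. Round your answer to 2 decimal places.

r ≈ 1.12

The third angle is ∠A = π − ∠B − ∠C = 0.662 rad.
Law of sines: b = c·sin B/sin C ≈ 6.1972.
Law of sines: a = c·sin A/sin C ≈ 3.8694.
Area = ½·c·b·sin A ≈ 7.9956.
Semiperimeter s = (6.1972+4.2+3.8694)/2 = 7.1333.
Inradius = area/s = 7.9956/7.1333 ≈ 1.1209.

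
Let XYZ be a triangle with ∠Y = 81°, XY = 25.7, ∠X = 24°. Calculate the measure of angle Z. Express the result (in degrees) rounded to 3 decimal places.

The third angle is ∠Z = 180° − ∠X − ∠Y = 75.00°.

75.000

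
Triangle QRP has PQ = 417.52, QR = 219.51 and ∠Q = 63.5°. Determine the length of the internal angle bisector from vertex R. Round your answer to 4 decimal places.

By the law of cosines, RP² = PQ² + QR² − 2·PQ·QR·cos Q = 1.4072e+05, so RP ≈ 375.13.
Law of cosines again: cos R = (QR² + RP² − PQ²)/(2·QR·RP) ≈ 0.08854, so ∠R ≈ 84.92°.
The bisector from R has length 2·QR·RP·cos(∠R/2)/(QR+RP) ≈ 204.32.

204.3231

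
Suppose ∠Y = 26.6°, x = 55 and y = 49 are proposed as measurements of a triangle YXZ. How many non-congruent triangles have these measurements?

x·sin Y = 55·sin(26.6°) ≈ 24.63.
Since x sin Y < y < x (24.63 < 49 < 55), two triangles exist.

2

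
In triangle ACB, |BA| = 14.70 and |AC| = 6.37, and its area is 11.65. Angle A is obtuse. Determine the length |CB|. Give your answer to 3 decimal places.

From area = ½·|BA|·|AC|·sin A, we get sin A = 2·area/(|BA|·|AC|) ≈ 0.24883.
Taking the obtuse solution, ∠A ≈ 165.59°.
Law of cosines then gives |CB| ≈ 20.93.

20.930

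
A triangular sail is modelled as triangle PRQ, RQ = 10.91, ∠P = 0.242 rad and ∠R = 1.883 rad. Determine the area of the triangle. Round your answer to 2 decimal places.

The third angle is ∠Q = π − ∠P − ∠R = 1.017 rad.
Law of sines: QP = RQ·sin R/sin P ≈ 43.325.
Law of sines: PR = RQ·sin Q/sin P ≈ 38.711.
Area = ½·RQ·QP·sin Q ≈ 200.96.

200.96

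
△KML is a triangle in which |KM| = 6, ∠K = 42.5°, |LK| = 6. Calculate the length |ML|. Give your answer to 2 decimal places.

By the law of cosines, |ML|² = |LK|² + |KM|² − 2·|LK|·|KM|·cos K = 18.916, so |ML| ≈ 4.3493.

4.35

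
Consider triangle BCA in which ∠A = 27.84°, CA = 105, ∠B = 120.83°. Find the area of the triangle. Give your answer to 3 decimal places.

The third angle is ∠C = 180° − ∠A − ∠B = 31.33°.
Law of sines: AB = CA·sin C/sin B ≈ 63.581.
Law of sines: BC = CA·sin A/sin B ≈ 57.105.
Area = ½·CA·AB·sin A ≈ 1558.9.

area ≈ 1558.861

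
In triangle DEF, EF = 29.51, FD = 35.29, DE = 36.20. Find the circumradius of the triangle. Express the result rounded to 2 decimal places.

R ≈ 19.63

By the law of cosines, cos D = (FD² + DE² − EF²) / (2·FD·DE) ≈ 0.65949, so ∠D ≈ 48.74°.
Circumradius = EF/(2 sin D) ≈ 19.628.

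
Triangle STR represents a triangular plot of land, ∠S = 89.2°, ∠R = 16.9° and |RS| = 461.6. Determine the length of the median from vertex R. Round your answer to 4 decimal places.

465.8874

The third angle is ∠T = 180° − ∠R − ∠S = 73.90°.
Law of sines: |TR| = |RS|·sin S/sin T ≈ 480.4.
Law of sines: |ST| = |RS|·sin R/sin T ≈ 139.67.
Median from R: ½√(2·|TR|² + 2·|RS|² − |ST|²) ≈ 465.89.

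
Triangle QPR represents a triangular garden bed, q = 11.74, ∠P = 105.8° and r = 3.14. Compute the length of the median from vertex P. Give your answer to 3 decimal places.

By the law of cosines, p² = r² + q² − 2·r·q·cos P = 167.76, so p ≈ 12.952.
Median from P: ½√(2·r² + 2·q² − p²) ≈ 5.6483.

5.648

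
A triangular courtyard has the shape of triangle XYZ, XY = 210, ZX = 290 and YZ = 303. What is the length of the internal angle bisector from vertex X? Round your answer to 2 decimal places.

196.30

By the law of cosines, cos X = (ZX² + XY² − YZ²) / (2·ZX·XY) ≈ 0.29878, so ∠X ≈ 72.62°.
The bisector from X has length 2·ZX·XY·cos(∠X/2)/(ZX+XY) ≈ 196.3.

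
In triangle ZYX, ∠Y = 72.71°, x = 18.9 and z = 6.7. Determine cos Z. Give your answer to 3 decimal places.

By the law of cosines, y² = x² + z² − 2·x·z·cos Y = 326.83, so y ≈ 18.078.
Law of cosines again: cos Z = (y² + x² − z²)/(2·y·x) ≈ 0.93530, so ∠Z ≈ 20.72°.

0.935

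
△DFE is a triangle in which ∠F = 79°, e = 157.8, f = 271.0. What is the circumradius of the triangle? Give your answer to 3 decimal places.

R ≈ 138.036

Law of sines: sin E = e·sin F/f ≈ 0.57159.
Since f ≥ e, only the acute value applies: ∠E ≈ 34.86°.
Then ∠D = 180° − ∠F − ∠E ≈ 66.14°.
Law of sines gives d = f·sin D/sin F ≈ 252.48.
Circumradius = f/(2 sin F) ≈ 138.04.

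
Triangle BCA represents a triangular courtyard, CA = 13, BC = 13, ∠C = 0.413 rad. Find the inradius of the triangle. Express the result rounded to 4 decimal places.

r ≈ 2.1649

By the law of cosines, AB² = BC² + CA² − 2·BC·CA·cos C = 28.419, so AB ≈ 5.3309.
Area = ½·BC·CA·sin C ≈ 33.915.
Semiperimeter s = (13+5.3309+13)/2 = 15.665.
Inradius = area/s = 33.915/15.665 ≈ 2.1649.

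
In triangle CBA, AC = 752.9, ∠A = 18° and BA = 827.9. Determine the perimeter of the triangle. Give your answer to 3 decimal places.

By the law of cosines, CB² = BA² + AC² − 2·BA·AC·cos A = 66640, so CB ≈ 258.15.
Semiperimeter s = (827.9+752.9+258.15)/2 = 919.47.
Perimeter = 827.9 + 752.9 + 258.15 = 1838.9.

perimeter ≈ 1838.948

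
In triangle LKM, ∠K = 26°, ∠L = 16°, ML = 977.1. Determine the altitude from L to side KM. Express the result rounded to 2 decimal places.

653.81

The third angle is ∠M = 180° − ∠L − ∠K = 138.00°.
Law of sines: KM = ML·sin L/sin K ≈ 614.38.
Law of sines: LK = ML·sin M/sin K ≈ 1491.4.
Area = ½·ML·KM·sin M ≈ 2.0084e+05.
The altitude from L has length 2·area/KM ≈ 653.81.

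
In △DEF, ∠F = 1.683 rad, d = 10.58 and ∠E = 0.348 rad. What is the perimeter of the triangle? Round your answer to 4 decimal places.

perimeter ≈ 26.3412

The third angle is ∠D = π − ∠E − ∠F = 1.111 rad.
Law of sines: e = d·sin E/sin D ≈ 4.0269.
Law of sines: f = d·sin F/sin D ≈ 11.734.
Semiperimeter s = (10.58+4.0269+11.734)/2 = 13.171.
Perimeter = 10.58 + 4.0269 + 11.734 = 26.341.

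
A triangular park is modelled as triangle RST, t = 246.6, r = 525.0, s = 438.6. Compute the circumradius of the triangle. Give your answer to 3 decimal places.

By the law of cosines, cos R = (s² + t² − r²) / (2·s·t) ≈ -0.10375, so ∠R ≈ 95.96°.
Circumradius = r/(2 sin R) ≈ 263.92.

263.924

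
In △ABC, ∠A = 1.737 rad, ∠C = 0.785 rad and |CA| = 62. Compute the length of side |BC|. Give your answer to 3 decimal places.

105.296

The third angle is ∠B = π − ∠C − ∠A = 0.620 rad.
Law of sines: |BC| = |CA|·sin A/sin B ≈ 105.3.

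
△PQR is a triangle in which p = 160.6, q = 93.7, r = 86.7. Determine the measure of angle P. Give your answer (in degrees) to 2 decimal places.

∠P ≈ 125.76°

By the law of cosines, cos P = (q² + r² − p²) / (2·q·r) ≈ -0.58444, so ∠P ≈ 125.76°.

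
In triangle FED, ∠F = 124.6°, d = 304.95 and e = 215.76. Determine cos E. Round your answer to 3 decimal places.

By the law of cosines, f² = e² + d² − 2·e·d·cos F = 2.1427e+05, so f ≈ 462.89.
Law of cosines again: cos E = (d² + f² − e²)/(2·d·f) ≈ 0.92347, so ∠E ≈ 22.56°.

cos E ≈ 0.923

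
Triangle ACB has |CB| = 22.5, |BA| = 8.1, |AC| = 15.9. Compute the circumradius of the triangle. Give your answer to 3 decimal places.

R ≈ 16.440

By the law of cosines, cos A = (|BA|² + |AC|² − |CB|²) / (2·|BA|·|AC|) ≈ -0.72921, so ∠A ≈ 2.388 rad.
Circumradius = |CB|/(2 sin A) ≈ 16.44.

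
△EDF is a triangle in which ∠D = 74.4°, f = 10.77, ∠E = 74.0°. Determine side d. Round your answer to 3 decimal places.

19.797

The third angle is ∠F = 180° − ∠E − ∠D = 31.60°.
Law of sines: d = f·sin D/sin F ≈ 19.797.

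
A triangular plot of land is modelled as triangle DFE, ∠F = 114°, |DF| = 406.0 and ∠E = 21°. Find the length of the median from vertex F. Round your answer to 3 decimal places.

The third angle is ∠D = 180° − ∠F − ∠E = 45.00°.
Law of sines: |FE| = |DF|·sin D/sin E ≈ 801.09.
Law of sines: |ED| = |DF|·sin F/sin E ≈ 1035.
Median from F: ½√(2·|DF|² + 2·|FE|² − |ED|²) ≈ 368.11.

368.105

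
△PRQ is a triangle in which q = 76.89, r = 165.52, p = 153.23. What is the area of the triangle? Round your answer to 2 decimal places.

Semiperimeter s = (153.23 + 165.52 + 76.89)/2 = 197.82.
Heron's formula: area = √(197.82·44.59·32.3·120.93) ≈ 5869.8.

area ≈ 5869.78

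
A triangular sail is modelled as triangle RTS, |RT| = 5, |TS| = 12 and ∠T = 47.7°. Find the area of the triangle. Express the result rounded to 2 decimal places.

area ≈ 22.19

Area = ½·|RT|·|TS|·sin T ≈ 22.189.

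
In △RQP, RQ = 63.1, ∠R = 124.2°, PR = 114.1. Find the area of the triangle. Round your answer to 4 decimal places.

Area = ½·PR·RQ·sin R ≈ 2977.4.

2977.3701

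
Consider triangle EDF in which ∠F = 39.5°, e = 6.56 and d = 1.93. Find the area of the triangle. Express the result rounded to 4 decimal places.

area ≈ 4.0266

Area = ½·e·d·sin F ≈ 4.0266.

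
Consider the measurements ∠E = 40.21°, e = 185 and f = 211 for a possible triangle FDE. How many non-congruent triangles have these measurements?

f·sin E = 211·sin(40.21°) ≈ 136.2.
Since f sin E < e < f (136.2 < 185 < 211), two triangles exist.

2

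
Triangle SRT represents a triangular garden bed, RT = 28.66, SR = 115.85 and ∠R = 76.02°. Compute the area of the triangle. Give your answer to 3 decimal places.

area ≈ 1610.958

Area = ½·SR·RT·sin R ≈ 1611.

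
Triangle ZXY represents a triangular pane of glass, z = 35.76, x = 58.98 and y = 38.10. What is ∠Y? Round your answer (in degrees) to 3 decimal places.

By the law of cosines, cos Y = (z² + x² − y²) / (2·z·x) ≈ 0.78369, so ∠Y ≈ 38.40°.

38.400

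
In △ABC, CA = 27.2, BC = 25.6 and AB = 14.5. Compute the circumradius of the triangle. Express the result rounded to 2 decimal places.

By the law of cosines, cos A = (CA² + AB² − BC²) / (2·CA·AB) ≈ 0.37364, so ∠A ≈ 1.188 rad.
Circumradius = BC/(2 sin A) ≈ 13.799.

R ≈ 13.80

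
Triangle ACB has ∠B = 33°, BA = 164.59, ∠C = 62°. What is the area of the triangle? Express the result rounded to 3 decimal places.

8323.289

The third angle is ∠A = 180° − ∠C − ∠B = 85.00°.
Law of sines: CB = BA·sin A/sin C ≈ 185.7.
Law of sines: AC = BA·sin B/sin C ≈ 101.53.
Area = ½·BA·CB·sin B ≈ 8323.3.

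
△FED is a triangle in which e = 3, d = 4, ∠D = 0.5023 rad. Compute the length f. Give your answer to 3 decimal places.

Law of sines: sin E = e·sin D/d ≈ 0.36108.
Since d ≥ e, only the acute value applies: ∠E ≈ 0.3694 rad.
Then ∠F = π − ∠D − ∠E ≈ 2.2699 rad.
Law of sines gives f = d·sin F/sin D ≈ 6.3596.

6.360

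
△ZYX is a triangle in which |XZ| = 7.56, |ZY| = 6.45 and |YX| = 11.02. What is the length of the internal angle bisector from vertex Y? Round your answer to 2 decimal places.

7.60

By the law of cosines, cos Y = (|ZY|² + |YX|² − |XZ|²) / (2·|ZY|·|YX|) ≈ 0.74487, so ∠Y ≈ 41.85°.
The bisector from Y has length 2·|ZY|·|YX|·cos(∠Y/2)/(|ZY|+|YX|) ≈ 7.6005.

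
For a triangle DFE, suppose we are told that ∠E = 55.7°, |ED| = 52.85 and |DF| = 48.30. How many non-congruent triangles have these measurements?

|ED|·sin E = 52.85·sin(55.7°) ≈ 43.66.
Since |ED| sin E < |DF| < |ED| (43.66 < 48.30 < 52.85), two triangles exist.

2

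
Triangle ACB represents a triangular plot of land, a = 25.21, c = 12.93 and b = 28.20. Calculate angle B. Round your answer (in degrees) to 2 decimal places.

By the law of cosines, cos B = (a² + c² − b²) / (2·a·c) ≈ 0.01149, so ∠B ≈ 89.34°.

∠B ≈ 89.34°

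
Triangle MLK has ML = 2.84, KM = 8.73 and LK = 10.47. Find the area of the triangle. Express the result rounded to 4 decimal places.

area ≈ 10.6553

Semiperimeter s = (10.47 + 8.73 + 2.84)/2 = 11.02.
Heron's formula: area = √(11.02·0.55·2.29·8.18) ≈ 10.655.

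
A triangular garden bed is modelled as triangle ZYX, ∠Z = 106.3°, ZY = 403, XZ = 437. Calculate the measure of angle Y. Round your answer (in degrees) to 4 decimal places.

38.5875

By the law of cosines, YX² = XZ² + ZY² − 2·XZ·ZY·cos Z = 4.5223e+05, so YX ≈ 672.48.
Law of cosines again: cos Y = (ZY² + YX² − XZ²)/(2·ZY·YX) ≈ 0.78166, so ∠Y ≈ 38.59°.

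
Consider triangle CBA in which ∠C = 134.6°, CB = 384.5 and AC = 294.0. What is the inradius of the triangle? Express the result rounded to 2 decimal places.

r ≈ 61.66

By the law of cosines, BA² = AC² + CB² − 2·AC·CB·cos C = 3.9302e+05, so BA ≈ 626.92.
Area = ½·AC·CB·sin C ≈ 40245.
Semiperimeter s = (626.92+294+384.5)/2 = 652.71.
Inradius = area/s = 40245/652.71 ≈ 61.658.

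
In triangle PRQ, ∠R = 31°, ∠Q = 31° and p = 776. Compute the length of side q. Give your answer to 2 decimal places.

452.65

The third angle is ∠P = 180° − ∠R − ∠Q = 118.00°.
Law of sines: q = p·sin Q/sin P ≈ 452.65.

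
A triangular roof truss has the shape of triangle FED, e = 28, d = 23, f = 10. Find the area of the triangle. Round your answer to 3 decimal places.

108.275

Semiperimeter s = (10 + 28 + 23)/2 = 30.5.
Heron's formula: area = √(30.5·20.5·2.5·7.5) ≈ 108.27.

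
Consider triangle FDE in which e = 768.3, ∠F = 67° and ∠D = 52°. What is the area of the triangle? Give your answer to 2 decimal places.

The third angle is ∠E = 180° − ∠F − ∠D = 61.00°.
Law of sines: f = e·sin F/sin E ≈ 808.61.
Law of sines: d = e·sin D/sin E ≈ 692.22.
Area = ½·e·f·sin D ≈ 2.4478e+05.

244777.02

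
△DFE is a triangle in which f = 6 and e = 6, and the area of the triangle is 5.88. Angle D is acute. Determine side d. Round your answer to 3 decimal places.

From area = ½·f·e·sin D, we get sin D = 2·area/(f·e) ≈ 0.32667.
Taking the acute solution, ∠D ≈ 0.333 rad.
Law of cosines then gives d ≈ 1.9874.

1.987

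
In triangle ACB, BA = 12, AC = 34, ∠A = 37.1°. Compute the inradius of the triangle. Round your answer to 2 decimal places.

3.44

By the law of cosines, CB² = BA² + AC² − 2·BA·AC·cos A = 649.17, so CB ≈ 25.479.
Area = ½·BA·AC·sin A ≈ 123.05.
Semiperimeter s = (25.479+12+34)/2 = 35.739.
Inradius = area/s = 123.05/35.739 ≈ 3.4431.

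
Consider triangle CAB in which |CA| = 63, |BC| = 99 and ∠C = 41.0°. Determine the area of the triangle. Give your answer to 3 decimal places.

2045.920

Area = ½·|BC|·|CA|·sin C ≈ 2045.9.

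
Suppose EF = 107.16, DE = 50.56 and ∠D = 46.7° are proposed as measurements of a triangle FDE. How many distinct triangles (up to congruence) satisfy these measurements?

1

DE·sin D = 50.56·sin(46.7°) ≈ 36.8.
Since EF ≥ DE, exactly one triangle exists.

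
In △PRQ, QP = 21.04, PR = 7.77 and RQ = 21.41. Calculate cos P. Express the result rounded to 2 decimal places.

By the law of cosines, cos P = (QP² + PR² − RQ²) / (2·QP·PR) ≈ 0.13661, so ∠P ≈ 1.434 rad.

cos P ≈ 0.14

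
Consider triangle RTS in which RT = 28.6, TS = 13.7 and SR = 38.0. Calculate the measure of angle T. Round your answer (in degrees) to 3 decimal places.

By the law of cosines, cos T = (RT² + TS² − SR²) / (2·RT·TS) ≈ -0.55938, so ∠T ≈ 124.01°.

∠T ≈ 124.013°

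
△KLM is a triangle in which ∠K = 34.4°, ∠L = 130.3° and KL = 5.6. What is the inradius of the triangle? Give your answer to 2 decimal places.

The third angle is ∠M = 180° − ∠K − ∠L = 15.30°.
Law of sines: LM = KL·sin K/sin M ≈ 11.99.
Law of sines: MK = KL·sin L/sin M ≈ 16.186.
Area = ½·KL·LM·sin L ≈ 25.604.
Semiperimeter s = (11.99+16.186+5.6)/2 = 16.888.
Inradius = area/s = 25.604/16.888 ≈ 1.5161.

1.52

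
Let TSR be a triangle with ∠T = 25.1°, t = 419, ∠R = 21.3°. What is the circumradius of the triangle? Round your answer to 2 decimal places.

The third angle is ∠S = 180° − ∠R − ∠T = 133.60°.
Law of sines: s = t·sin S/sin T ≈ 715.3.
Law of sines: r = t·sin R/sin T ≈ 358.8.
Circumradius = t/(2 sin T) ≈ 493.87.

493.87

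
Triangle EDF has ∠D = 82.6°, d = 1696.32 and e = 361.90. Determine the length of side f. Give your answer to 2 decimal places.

Law of sines: sin E = e·sin D/d ≈ 0.21157.
Since d ≥ e, only the acute value applies: ∠E ≈ 12.21°.
Then ∠F = 180° − ∠D − ∠E ≈ 85.19°.
Law of sines gives f = d·sin F/sin D ≈ 1704.5.

1704.53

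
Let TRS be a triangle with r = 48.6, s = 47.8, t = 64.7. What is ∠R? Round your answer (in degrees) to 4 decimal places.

48.3706

By the law of cosines, cos R = (s² + t² − r²) / (2·s·t) ≈ 0.66431, so ∠R ≈ 48.37°.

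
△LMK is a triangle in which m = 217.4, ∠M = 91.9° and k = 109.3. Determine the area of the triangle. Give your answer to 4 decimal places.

Law of sines: sin K = k·sin M/m ≈ 0.50248.
Since m ≥ k, only the acute value applies: ∠K ≈ 30.16°.
Then ∠L = 180° − ∠M − ∠K ≈ 57.94°.
Law of sines gives l = m·sin L/sin M ≈ 184.34.
Area = ½·m·k·sin L ≈ 10068.

area ≈ 10068.4955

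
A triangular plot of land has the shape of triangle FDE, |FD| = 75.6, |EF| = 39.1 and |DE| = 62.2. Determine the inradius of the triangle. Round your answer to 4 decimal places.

r ≈ 13.7186

Semiperimeter s = (62.2 + 39.1 + 75.6)/2 = 88.45.
Heron's formula: area = √(88.45·26.25·49.35·12.85) ≈ 1213.4.
Inradius = area/s = 1213.4/88.45 ≈ 13.719.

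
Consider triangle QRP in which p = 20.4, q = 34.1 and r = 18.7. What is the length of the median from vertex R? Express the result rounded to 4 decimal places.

26.4965

Median from R: ½√(2·p² + 2·q² − r²) ≈ 26.496.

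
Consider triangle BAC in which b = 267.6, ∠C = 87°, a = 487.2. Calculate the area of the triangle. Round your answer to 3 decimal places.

65098.023

Area = ½·b·a·sin C ≈ 65098.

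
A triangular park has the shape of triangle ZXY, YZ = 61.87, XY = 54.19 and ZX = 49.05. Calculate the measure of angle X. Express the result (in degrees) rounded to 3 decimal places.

∠X ≈ 73.447°

By the law of cosines, cos X = (ZX² + XY² − YZ²) / (2·ZX·XY) ≈ 0.28490, so ∠X ≈ 73.45°.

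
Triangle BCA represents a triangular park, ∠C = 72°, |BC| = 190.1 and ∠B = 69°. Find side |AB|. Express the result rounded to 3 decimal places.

The third angle is ∠A = 180° − ∠B − ∠C = 39.00°.
Law of sines: |AB| = |BC|·sin C/sin A ≈ 287.29.

287.287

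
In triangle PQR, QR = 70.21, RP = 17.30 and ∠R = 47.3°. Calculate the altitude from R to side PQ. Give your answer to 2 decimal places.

By the law of cosines, PQ² = QR² + RP² − 2·QR·RP·cos R = 3581.3, so PQ ≈ 59.844.
Area = ½·QR·RP·sin R ≈ 446.33.
The altitude from R has length 2·area/PQ ≈ 14.916.

14.92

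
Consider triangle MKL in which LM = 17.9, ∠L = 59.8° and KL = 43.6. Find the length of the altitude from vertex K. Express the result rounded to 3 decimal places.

37.682

By the law of cosines, MK² = KL² + LM² − 2·KL·LM·cos L = 1436.2, so MK ≈ 37.897.
Area = ½·KL·LM·sin L ≈ 337.26.
The altitude from K has length 2·area/LM ≈ 37.682.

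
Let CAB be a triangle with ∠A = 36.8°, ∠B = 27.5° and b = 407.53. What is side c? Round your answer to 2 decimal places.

The third angle is ∠C = 180° − ∠A − ∠B = 115.70°.
Law of sines: c = b·sin C/sin B ≈ 795.27.

795.27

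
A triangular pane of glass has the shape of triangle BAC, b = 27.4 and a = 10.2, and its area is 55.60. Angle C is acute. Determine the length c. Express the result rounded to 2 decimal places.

18.49

From area = ½·b·a·sin C, we get sin C = 2·area/(b·a) ≈ 0.39788.
Taking the acute solution, ∠C ≈ 23.45°.
Law of cosines then gives c ≈ 18.493.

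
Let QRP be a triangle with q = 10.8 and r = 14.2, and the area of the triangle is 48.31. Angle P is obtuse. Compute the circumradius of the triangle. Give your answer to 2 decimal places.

From area = ½·q·r·sin P, we get sin P = 2·area/(q·r) ≈ 0.63002.
Taking the obtuse solution, ∠P ≈ 2.460 rad.
Law of cosines then gives p ≈ 23.59.
Circumradius = p/(2 sin P) ≈ 18.721.

18.72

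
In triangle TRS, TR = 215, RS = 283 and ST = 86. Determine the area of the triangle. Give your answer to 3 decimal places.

Semiperimeter s = (283 + 86 + 215)/2 = 292.
Heron's formula: area = √(292·9·206·77) ≈ 6456.4.

6456.418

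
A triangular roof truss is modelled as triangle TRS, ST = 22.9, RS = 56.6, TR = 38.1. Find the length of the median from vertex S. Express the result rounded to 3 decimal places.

Median from S: ½√(2·RS² + 2·ST² − TR²) ≈ 38.744.

38.744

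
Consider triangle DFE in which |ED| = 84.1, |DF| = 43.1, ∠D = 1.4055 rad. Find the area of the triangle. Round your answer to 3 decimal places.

Area = ½·|ED|·|DF|·sin D ≈ 1787.7.

1787.652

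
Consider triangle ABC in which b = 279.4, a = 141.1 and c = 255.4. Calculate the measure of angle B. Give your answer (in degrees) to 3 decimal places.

∠B ≈ 84.367°

By the law of cosines, cos B = (c² + a² − b²) / (2·c·a) ≈ 0.09815, so ∠B ≈ 84.37°.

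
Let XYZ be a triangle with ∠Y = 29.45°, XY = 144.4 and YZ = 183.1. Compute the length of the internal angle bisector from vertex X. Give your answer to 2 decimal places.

By the law of cosines, ZX² = XY² + YZ² − 2·XY·YZ·cos Y = 8330.5, so ZX ≈ 91.271.
Law of cosines again: cos X = (ZX² + XY² − YZ²)/(2·ZX·XY) ≈ -0.16479, so ∠X ≈ 99.49°.
The bisector from X has length 2·ZX·XY·cos(∠X/2)/(ZX+XY) ≈ 72.278.

t_X ≈ 72.28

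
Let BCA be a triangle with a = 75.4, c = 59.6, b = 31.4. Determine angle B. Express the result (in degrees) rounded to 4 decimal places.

23.3538

By the law of cosines, cos B = (c² + a² − b²) / (2·c·a) ≈ 0.91807, so ∠B ≈ 23.35°.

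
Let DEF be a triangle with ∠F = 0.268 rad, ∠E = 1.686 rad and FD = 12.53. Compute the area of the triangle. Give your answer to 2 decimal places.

The third angle is ∠D = π − ∠E − ∠F = 1.188 rad.
Law of sines: EF = FD·sin D/sin E ≈ 11.699.
Law of sines: DE = FD·sin F/sin E ≈ 3.3401.
Area = ½·FD·EF·sin F ≈ 19.408.

area ≈ 19.41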